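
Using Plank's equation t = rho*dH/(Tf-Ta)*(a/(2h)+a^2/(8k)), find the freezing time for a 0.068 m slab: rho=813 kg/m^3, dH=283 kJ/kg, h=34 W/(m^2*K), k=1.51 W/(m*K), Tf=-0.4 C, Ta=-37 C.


dT = -0.4 - (-37) = 36.6 K
term1 = a/(2h) = 0.068/(2*34) = 0.001
term2 = a^2/(8k) = 0.068^2/(8*1.51) = 0.000382781457
t = rho*dH*1000/dT * (term1 + term2)
t = 813*283*1000/36.6 * (0.001 + 0.000382781457)
t = 8693 s

8693


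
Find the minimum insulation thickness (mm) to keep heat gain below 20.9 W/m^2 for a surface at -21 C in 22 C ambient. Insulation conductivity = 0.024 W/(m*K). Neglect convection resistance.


dT = 22 - (-21) = 43 K
thickness = k * dT / q_max * 1000
thickness = 0.024 * 43 / 20.9 * 1000
thickness = 49.4 mm

49.4


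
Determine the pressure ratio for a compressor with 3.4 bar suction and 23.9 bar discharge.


PR = P_high / P_low
PR = 23.9 / 3.4
PR = 7.029

7.029


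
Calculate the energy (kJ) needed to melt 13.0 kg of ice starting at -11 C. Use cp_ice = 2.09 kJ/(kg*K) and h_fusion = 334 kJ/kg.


Sensible heat = cp * dT = 2.09 * 11 = 22.99 kJ/kg
Total per kg = 22.99 + 334 = 356.99 kJ/kg
Q = m * total = 13.0 * 356.99
Q = 4640.9 kJ

4640.9


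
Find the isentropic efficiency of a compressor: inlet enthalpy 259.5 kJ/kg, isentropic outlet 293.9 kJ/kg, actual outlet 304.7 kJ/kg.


dh_ideal = 293.9 - 259.5 = 34.4 kJ/kg
dh_actual = 304.7 - 259.5 = 45.2 kJ/kg
eta_s = dh_ideal / dh_actual = 34.4 / 45.2
eta_s = 0.7611

0.7611


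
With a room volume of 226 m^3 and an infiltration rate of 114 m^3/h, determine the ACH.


ACH = flow / volume
ACH = 114 / 226
ACH = 0.504

0.504


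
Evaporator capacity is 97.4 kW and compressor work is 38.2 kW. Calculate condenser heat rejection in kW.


Q_cond = Q_evap + W
Q_cond = 97.4 + 38.2
Q_cond = 135.6 kW

135.6


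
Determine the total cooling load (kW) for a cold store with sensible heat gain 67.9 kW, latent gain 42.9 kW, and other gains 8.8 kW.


Q_total = Q_s + Q_l + Q_misc
Q_total = 67.9 + 42.9 + 8.8
Q_total = 119.6 kW

119.6


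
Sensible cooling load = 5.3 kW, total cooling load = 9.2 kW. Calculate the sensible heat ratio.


SHR = Q_sensible / Q_total
SHR = 5.3 / 9.2
SHR = 0.576

0.576


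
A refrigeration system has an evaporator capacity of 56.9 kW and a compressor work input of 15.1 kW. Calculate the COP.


COP = Q_evap / W
COP = 56.9 / 15.1
COP = 3.768

3.768


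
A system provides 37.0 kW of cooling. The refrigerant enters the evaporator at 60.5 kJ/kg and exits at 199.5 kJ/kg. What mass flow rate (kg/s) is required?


dh = 199.5 - 60.5 = 139.0 kJ/kg
m_dot = Q / dh = 37.0 / 139.0 = 0.2662 kg/s

0.2662


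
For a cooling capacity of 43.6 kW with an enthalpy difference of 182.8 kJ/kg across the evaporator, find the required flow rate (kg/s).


m_dot = Q / dh
m_dot = 43.6 / 182.8
m_dot = 0.2385 kg/s

0.2385


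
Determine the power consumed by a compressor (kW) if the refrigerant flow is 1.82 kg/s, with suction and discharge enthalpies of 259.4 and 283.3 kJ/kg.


dh = 283.3 - 259.4 = 23.9 kJ/kg
W = m_dot * dh = 1.82 * 23.9 = 43.5 kW

43.5


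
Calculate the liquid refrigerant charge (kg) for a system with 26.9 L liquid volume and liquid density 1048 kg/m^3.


Charge = V * rho / 1000
Charge = 26.9 * 1048 / 1000
Charge = 28.19 kg

28.19


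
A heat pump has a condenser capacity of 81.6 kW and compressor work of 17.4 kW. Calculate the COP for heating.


COP_hp = Q_cond / W
COP_hp = 81.6 / 17.4
COP_hp = 4.69

4.69


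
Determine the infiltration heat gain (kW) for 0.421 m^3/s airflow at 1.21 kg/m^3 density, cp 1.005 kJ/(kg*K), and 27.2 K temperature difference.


Q = V_dot * rho * cp * dT
Q = 0.421 * 1.21 * 1.005 * 27.2
Q = 13.925 kW

13.925


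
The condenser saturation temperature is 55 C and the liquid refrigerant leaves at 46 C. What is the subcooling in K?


Subcooling = T_cond - T_liquid
Subcooling = 55 - 46
Subcooling = 9 K

9


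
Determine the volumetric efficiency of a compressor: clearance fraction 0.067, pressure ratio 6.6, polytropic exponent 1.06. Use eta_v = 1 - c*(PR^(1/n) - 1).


PR^(1/n) = 6.6^(1/1.06) = 5.93136508
eta_v = 1 - 0.067 * (5.93136508 - 1)
eta_v = 0.6696

0.6696


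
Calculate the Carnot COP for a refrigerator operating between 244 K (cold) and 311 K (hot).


dT = 311 - 244 = 67 K
COP_carnot = T_cold / dT = 244 / 67
COP_carnot = 3.642

3.642


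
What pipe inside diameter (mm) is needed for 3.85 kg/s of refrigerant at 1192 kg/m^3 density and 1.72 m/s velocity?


A = m_dot / (rho * v) = 3.85 / (1192 * 1.72) = 0.001877828937 m^2
d = sqrt(4*A/pi) * 1000
d = 48.9 mm

48.9


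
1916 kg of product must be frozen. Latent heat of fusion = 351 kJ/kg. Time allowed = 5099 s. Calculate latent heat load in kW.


Q_lat = m * h_fg / t
Q_lat = 1916 * 351 / 5099
Q_lat = 131.89 kW

131.89


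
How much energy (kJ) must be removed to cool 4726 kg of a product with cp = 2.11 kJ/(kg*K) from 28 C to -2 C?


dT = 28 - (-2) = 30 K
Q = m * cp * dT = 4726 * 2.11 * 30
Q = 299156 kJ

299156


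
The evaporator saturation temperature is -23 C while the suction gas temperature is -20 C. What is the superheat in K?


Superheat = T_suction - T_evap
Superheat = -20 - (-23)
Superheat = 3 K

3


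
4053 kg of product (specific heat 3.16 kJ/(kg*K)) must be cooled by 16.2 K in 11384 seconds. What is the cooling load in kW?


Q = m * cp * dT / t
Q = 4053 * 3.16 * 16.2 / 11384
Q = 18.226 kW

18.226


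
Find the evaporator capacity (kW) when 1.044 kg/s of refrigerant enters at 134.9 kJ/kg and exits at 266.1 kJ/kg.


dh = 266.1 - 134.9 = 131.2 kJ/kg
Q_evap = m_dot * dh = 1.044 * 131.2
Q_evap = 136.97 kW

136.97


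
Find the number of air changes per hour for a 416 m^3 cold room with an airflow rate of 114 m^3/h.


ACH = flow / volume
ACH = 114 / 416
ACH = 0.274

0.274


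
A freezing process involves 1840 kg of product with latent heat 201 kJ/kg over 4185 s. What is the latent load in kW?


Q_lat = m * h_fg / t
Q_lat = 1840 * 201 / 4185
Q_lat = 88.37 kW

88.37


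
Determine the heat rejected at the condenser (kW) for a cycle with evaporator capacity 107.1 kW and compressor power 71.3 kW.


Q_cond = Q_evap + W
Q_cond = 107.1 + 71.3
Q_cond = 178.4 kW

178.4


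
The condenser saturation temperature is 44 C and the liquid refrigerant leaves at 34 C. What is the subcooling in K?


Subcooling = T_cond - T_liquid
Subcooling = 44 - 34
Subcooling = 10 K

10


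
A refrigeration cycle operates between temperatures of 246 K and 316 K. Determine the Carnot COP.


dT = 316 - 246 = 70 K
COP_carnot = T_cold / dT = 246 / 70
COP_carnot = 3.514

3.514


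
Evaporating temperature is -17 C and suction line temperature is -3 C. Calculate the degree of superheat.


Superheat = T_suction - T_evap
Superheat = -3 - (-17)
Superheat = 14 K

14


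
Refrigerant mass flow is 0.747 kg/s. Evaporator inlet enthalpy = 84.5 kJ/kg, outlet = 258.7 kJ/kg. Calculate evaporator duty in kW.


dh = 258.7 - 84.5 = 174.2 kJ/kg
Q_evap = m_dot * dh = 0.747 * 174.2
Q_evap = 130.13 kW

130.13


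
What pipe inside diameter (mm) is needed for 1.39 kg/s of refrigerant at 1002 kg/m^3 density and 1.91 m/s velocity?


A = m_dot / (rho * v) = 1.39 / (1002 * 1.91) = 0.0007262960989 m^2
d = sqrt(4*A/pi) * 1000
d = 30.4 mm

30.4


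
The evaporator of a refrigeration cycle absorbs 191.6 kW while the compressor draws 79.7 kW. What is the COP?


COP = Q_evap / W
COP = 191.6 / 79.7
COP = 2.404

2.404


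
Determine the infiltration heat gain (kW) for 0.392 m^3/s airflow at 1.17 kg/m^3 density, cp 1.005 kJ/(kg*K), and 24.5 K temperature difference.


Q = V_dot * rho * cp * dT
Q = 0.392 * 1.17 * 1.005 * 24.5
Q = 11.293 kW

11.293


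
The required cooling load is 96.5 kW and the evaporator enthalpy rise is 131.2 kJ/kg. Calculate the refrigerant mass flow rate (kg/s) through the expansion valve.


m_dot = Q / dh
m_dot = 96.5 / 131.2
m_dot = 0.7355 kg/s

0.7355


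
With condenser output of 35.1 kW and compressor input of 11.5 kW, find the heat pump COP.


COP_hp = Q_cond / W
COP_hp = 35.1 / 11.5
COP_hp = 3.052

3.052


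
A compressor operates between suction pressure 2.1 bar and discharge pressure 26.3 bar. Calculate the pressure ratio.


PR = P_high / P_low
PR = 26.3 / 2.1
PR = 12.524

12.524


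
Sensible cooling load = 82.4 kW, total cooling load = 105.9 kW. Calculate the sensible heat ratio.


SHR = Q_sensible / Q_total
SHR = 82.4 / 105.9
SHR = 0.778

0.778


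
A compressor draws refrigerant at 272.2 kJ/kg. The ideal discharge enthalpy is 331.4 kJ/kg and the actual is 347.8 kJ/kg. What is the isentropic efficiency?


dh_ideal = 331.4 - 272.2 = 59.2 kJ/kg
dh_actual = 347.8 - 272.2 = 75.6 kJ/kg
eta_s = dh_ideal / dh_actual = 59.2 / 75.6
eta_s = 0.7831

0.7831


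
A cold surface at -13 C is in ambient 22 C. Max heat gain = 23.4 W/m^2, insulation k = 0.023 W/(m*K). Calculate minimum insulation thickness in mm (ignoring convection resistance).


dT = 22 - (-13) = 35 K
thickness = k * dT / q_max * 1000
thickness = 0.023 * 35 / 23.4 * 1000
thickness = 34.4 mm

34.4


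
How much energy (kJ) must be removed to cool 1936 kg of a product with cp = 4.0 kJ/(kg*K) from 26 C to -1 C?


dT = 26 - (-1) = 27 K
Q = m * cp * dT = 1936 * 4.0 * 27
Q = 209088 kJ

209088


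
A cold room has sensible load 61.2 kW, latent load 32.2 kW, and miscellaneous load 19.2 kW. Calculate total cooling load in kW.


Q_total = Q_s + Q_l + Q_misc
Q_total = 61.2 + 32.2 + 19.2
Q_total = 112.6 kW

112.6


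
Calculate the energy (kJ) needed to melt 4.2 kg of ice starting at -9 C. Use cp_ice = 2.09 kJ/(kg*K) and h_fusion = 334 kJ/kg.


Sensible heat = cp * dT = 2.09 * 9 = 18.81 kJ/kg
Total per kg = 18.81 + 334 = 352.81 kJ/kg
Q = m * total = 4.2 * 352.81
Q = 1481.8 kJ

1481.8


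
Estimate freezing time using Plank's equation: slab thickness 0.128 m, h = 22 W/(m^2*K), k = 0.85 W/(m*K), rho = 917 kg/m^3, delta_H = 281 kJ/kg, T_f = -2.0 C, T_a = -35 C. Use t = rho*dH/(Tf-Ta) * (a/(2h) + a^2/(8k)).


dT = -2.0 - (-35) = 33.0 K
term1 = a/(2h) = 0.128/(2*22) = 0.002909090909
term2 = a^2/(8k) = 0.128^2/(8*0.85) = 0.002409411765
t = rho*dH*1000/dT * (term1 + term2)
t = 917*281*1000/33.0 * (0.002909090909 + 0.002409411765)
t = 41529 s

41529


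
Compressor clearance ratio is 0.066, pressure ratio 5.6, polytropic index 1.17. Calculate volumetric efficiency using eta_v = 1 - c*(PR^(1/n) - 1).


PR^(1/n) = 5.6^(1/1.17) = 4.3599042
eta_v = 1 - 0.066 * (4.3599042 - 1)
eta_v = 0.7782

0.7782


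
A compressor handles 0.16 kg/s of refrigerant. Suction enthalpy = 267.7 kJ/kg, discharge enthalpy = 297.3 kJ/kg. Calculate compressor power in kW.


dh = 297.3 - 267.7 = 29.6 kJ/kg
W = m_dot * dh = 0.16 * 29.6 = 4.74 kW

4.74


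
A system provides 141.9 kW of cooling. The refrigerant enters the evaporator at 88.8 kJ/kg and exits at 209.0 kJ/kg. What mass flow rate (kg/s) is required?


dh = 209.0 - 88.8 = 120.2 kJ/kg
m_dot = Q / dh = 141.9 / 120.2 = 1.1805 kg/s

1.1805


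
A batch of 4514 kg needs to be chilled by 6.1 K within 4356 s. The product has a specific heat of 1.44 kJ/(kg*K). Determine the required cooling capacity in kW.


Q = m * cp * dT / t
Q = 4514 * 1.44 * 6.1 / 4356
Q = 9.103 kW

9.103


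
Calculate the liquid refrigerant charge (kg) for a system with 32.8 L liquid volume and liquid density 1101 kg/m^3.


Charge = V * rho / 1000
Charge = 32.8 * 1101 / 1000
Charge = 36.11 kg

36.11


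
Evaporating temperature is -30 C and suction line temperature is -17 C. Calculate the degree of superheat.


Superheat = T_suction - T_evap
Superheat = -17 - (-30)
Superheat = 13 K

13


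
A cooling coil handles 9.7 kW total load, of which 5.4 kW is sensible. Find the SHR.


SHR = Q_sensible / Q_total
SHR = 5.4 / 9.7
SHR = 0.557

0.557


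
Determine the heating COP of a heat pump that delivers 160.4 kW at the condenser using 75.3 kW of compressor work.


COP_hp = Q_cond / W
COP_hp = 160.4 / 75.3
COP_hp = 2.13

2.13


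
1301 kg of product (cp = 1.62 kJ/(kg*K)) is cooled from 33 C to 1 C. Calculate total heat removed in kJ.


dT = 33 - (1) = 32 K
Q = m * cp * dT = 1301 * 1.62 * 32
Q = 67444 kJ

67444


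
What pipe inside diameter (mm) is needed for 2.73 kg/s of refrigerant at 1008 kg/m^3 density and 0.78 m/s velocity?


A = m_dot / (rho * v) = 2.73 / (1008 * 0.78) = 0.003472222222 m^2
d = sqrt(4*A/pi) * 1000
d = 66.5 mm

66.5


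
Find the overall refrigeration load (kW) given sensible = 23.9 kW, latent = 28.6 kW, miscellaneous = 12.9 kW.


Q_total = Q_s + Q_l + Q_misc
Q_total = 23.9 + 28.6 + 12.9
Q_total = 65.4 kW

65.4


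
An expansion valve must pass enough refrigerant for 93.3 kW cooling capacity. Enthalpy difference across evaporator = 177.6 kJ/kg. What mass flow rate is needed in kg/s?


m_dot = Q / dh
m_dot = 93.3 / 177.6
m_dot = 0.5253 kg/s

0.5253


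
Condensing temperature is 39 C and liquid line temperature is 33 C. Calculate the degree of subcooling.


Subcooling = T_cond - T_liquid
Subcooling = 39 - 33
Subcooling = 6 K

6


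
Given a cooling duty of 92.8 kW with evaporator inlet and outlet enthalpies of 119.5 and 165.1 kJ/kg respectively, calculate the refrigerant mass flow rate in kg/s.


dh = 165.1 - 119.5 = 45.6 kJ/kg
m_dot = Q / dh = 92.8 / 45.6 = 2.0351 kg/s

2.0351


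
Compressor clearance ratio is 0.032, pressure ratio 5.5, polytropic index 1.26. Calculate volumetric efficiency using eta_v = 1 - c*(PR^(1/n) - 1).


PR^(1/n) = 5.5^(1/1.26) = 3.86891721
eta_v = 1 - 0.032 * (3.86891721 - 1)
eta_v = 0.9082

0.9082


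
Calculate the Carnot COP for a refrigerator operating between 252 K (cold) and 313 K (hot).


dT = 313 - 252 = 61 K
COP_carnot = T_cold / dT = 252 / 61
COP_carnot = 4.131

4.131


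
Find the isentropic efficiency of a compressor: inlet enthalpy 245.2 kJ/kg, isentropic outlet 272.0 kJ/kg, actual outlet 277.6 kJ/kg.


dh_ideal = 272.0 - 245.2 = 26.8 kJ/kg
dh_actual = 277.6 - 245.2 = 32.4 kJ/kg
eta_s = dh_ideal / dh_actual = 26.8 / 32.4
eta_s = 0.8272

0.8272


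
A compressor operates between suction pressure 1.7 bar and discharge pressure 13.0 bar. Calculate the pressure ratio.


PR = P_high / P_low
PR = 13.0 / 1.7
PR = 7.647

7.647


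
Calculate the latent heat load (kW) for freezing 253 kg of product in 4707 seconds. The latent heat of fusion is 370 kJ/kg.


Q_lat = m * h_fg / t
Q_lat = 253 * 370 / 4707
Q_lat = 19.89 kW

19.89


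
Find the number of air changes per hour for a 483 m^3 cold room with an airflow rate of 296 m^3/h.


ACH = flow / volume
ACH = 296 / 483
ACH = 0.613

0.613


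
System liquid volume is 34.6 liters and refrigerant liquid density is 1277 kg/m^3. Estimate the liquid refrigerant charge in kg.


Charge = V * rho / 1000
Charge = 34.6 * 1277 / 1000
Charge = 44.18 kg

44.18


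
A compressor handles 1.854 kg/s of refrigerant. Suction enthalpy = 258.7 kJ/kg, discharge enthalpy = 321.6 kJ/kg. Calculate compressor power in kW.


dh = 321.6 - 258.7 = 62.9 kJ/kg
W = m_dot * dh = 1.854 * 62.9 = 116.62 kW

116.62


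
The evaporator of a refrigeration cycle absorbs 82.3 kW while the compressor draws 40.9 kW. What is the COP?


COP = Q_evap / W
COP = 82.3 / 40.9
COP = 2.012

2.012


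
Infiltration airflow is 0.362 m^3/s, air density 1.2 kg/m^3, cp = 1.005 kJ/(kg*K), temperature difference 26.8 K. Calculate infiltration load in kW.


Q = V_dot * rho * cp * dT
Q = 0.362 * 1.2 * 1.005 * 26.8
Q = 11.7 kW

11.7


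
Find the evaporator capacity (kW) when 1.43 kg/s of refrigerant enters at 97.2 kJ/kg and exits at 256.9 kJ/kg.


dh = 256.9 - 97.2 = 159.7 kJ/kg
Q_evap = m_dot * dh = 1.43 * 159.7
Q_evap = 228.37 kW

228.37


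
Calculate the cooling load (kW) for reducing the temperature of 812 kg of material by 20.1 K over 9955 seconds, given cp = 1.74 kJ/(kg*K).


Q = m * cp * dT / t
Q = 812 * 1.74 * 20.1 / 9955
Q = 2.853 kW

2.853


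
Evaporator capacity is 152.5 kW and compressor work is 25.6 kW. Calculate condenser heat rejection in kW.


Q_cond = Q_evap + W
Q_cond = 152.5 + 25.6
Q_cond = 178.1 kW

178.1


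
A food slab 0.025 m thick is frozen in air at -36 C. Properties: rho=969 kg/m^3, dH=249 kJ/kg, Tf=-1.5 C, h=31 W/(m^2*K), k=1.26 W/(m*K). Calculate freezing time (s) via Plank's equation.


dT = -1.5 - (-36) = 34.5 K
term1 = a/(2h) = 0.025/(2*31) = 0.0004032258065
term2 = a^2/(8k) = 0.025^2/(8*1.26) = 0.00006200396825
t = rho*dH*1000/dT * (term1 + term2)
t = 969*249*1000/34.5 * (0.0004032258065 + 0.00006200396825)
t = 3254 s

3254


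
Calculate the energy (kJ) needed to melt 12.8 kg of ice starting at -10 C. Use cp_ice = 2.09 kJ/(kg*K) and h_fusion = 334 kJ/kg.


Sensible heat = cp * dT = 2.09 * 10 = 20.9 kJ/kg
Total per kg = 20.9 + 334 = 354.9 kJ/kg
Q = m * total = 12.8 * 354.9
Q = 4542.7 kJ

4542.7


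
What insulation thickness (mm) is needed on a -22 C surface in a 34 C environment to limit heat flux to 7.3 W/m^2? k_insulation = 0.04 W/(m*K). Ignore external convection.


dT = 34 - (-22) = 56 K
thickness = k * dT / q_max * 1000
thickness = 0.04 * 56 / 7.3 * 1000
thickness = 306.8 mm

306.8


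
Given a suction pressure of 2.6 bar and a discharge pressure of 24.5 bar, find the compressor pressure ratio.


PR = P_high / P_low
PR = 24.5 / 2.6
PR = 9.423

9.423


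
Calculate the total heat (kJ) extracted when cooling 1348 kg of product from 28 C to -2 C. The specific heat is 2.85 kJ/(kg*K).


dT = 28 - (-2) = 30 K
Q = m * cp * dT = 1348 * 2.85 * 30
Q = 115254 kJ

115254


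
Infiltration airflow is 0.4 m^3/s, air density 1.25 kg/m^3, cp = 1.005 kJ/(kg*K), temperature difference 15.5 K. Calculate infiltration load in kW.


Q = V_dot * rho * cp * dT
Q = 0.4 * 1.25 * 1.005 * 15.5
Q = 7.789 kW

7.789


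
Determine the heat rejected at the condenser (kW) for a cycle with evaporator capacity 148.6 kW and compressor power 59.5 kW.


Q_cond = Q_evap + W
Q_cond = 148.6 + 59.5
Q_cond = 208.1 kW

208.1


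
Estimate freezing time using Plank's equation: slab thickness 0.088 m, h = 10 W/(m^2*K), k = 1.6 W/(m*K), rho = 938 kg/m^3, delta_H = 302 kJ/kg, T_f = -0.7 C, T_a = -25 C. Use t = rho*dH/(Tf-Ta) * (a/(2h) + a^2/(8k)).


dT = -0.7 - (-25) = 24.3 K
term1 = a/(2h) = 0.088/(2*10) = 0.0044
term2 = a^2/(8k) = 0.088^2/(8*1.6) = 0.000605
t = rho*dH*1000/dT * (term1 + term2)
t = 938*302*1000/24.3 * (0.0044 + 0.000605)
t = 58346 s

58346


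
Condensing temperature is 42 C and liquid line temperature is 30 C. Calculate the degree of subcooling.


Subcooling = T_cond - T_liquid
Subcooling = 42 - 30
Subcooling = 12 K

12


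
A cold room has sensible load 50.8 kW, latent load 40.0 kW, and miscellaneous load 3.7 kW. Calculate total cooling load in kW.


Q_total = Q_s + Q_l + Q_misc
Q_total = 50.8 + 40.0 + 3.7
Q_total = 94.5 kW

94.5


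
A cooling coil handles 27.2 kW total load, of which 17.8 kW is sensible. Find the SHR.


SHR = Q_sensible / Q_total
SHR = 17.8 / 27.2
SHR = 0.654

0.654


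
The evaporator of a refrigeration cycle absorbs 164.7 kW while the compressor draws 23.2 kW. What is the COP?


COP = Q_evap / W
COP = 164.7 / 23.2
COP = 7.099

7.099


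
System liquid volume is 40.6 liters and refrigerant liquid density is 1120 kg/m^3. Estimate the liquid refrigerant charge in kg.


Charge = V * rho / 1000
Charge = 40.6 * 1120 / 1000
Charge = 45.47 kg

45.47


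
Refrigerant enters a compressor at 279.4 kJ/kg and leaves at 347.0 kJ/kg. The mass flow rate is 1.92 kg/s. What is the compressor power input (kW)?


dh = 347.0 - 279.4 = 67.6 kJ/kg
W = m_dot * dh = 1.92 * 67.6 = 129.79 kW

129.79


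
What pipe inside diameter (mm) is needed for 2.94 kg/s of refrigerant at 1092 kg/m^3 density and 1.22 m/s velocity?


A = m_dot / (rho * v) = 2.94 / (1092 * 1.22) = 0.002206809584 m^2
d = sqrt(4*A/pi) * 1000
d = 53.0 mm

53.0


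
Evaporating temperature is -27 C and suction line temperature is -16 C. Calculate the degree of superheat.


Superheat = T_suction - T_evap
Superheat = -16 - (-27)
Superheat = 11 K

11


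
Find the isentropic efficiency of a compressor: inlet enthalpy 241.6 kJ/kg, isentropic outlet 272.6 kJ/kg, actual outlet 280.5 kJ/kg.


dh_ideal = 272.6 - 241.6 = 31.0 kJ/kg
dh_actual = 280.5 - 241.6 = 38.9 kJ/kg
eta_s = dh_ideal / dh_actual = 31.0 / 38.9
eta_s = 0.7969

0.7969


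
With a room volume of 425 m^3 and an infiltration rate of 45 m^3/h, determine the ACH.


ACH = flow / volume
ACH = 45 / 425
ACH = 0.106

0.106


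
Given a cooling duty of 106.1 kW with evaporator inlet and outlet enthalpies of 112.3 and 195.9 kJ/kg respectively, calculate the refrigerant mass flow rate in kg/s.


dh = 195.9 - 112.3 = 83.6 kJ/kg
m_dot = Q / dh = 106.1 / 83.6 = 1.2691 kg/s

1.2691


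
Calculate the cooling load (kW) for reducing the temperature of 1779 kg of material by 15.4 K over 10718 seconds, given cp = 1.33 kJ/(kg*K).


Q = m * cp * dT / t
Q = 1779 * 1.33 * 15.4 / 10718
Q = 3.4 kW

3.4


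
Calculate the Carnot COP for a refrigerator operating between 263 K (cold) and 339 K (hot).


dT = 339 - 263 = 76 K
COP_carnot = T_cold / dT = 263 / 76
COP_carnot = 3.461

3.461


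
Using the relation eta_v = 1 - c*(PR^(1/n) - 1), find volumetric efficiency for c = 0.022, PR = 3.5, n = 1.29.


PR^(1/n) = 3.5^(1/1.29) = 2.64093781
eta_v = 1 - 0.022 * (2.64093781 - 1)
eta_v = 0.9639

0.9639


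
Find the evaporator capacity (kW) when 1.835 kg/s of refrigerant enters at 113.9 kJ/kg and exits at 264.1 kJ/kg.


dh = 264.1 - 113.9 = 150.2 kJ/kg
Q_evap = m_dot * dh = 1.835 * 150.2
Q_evap = 275.62 kW

275.62


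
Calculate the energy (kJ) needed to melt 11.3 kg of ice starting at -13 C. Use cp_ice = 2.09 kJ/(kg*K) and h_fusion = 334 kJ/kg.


Sensible heat = cp * dT = 2.09 * 13 = 27.17 kJ/kg
Total per kg = 27.17 + 334 = 361.17 kJ/kg
Q = m * total = 11.3 * 361.17
Q = 4081.2 kJ

4081.2


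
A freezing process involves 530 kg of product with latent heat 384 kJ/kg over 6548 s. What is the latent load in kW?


Q_lat = m * h_fg / t
Q_lat = 530 * 384 / 6548
Q_lat = 31.08 kW

31.08


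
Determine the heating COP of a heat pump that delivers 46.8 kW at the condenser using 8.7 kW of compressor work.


COP_hp = Q_cond / W
COP_hp = 46.8 / 8.7
COP_hp = 5.379

5.379


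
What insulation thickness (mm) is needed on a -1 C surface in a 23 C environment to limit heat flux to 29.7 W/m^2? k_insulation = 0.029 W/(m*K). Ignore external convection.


dT = 23 - (-1) = 24 K
thickness = k * dT / q_max * 1000
thickness = 0.029 * 24 / 29.7 * 1000
thickness = 23.4 mm

23.4


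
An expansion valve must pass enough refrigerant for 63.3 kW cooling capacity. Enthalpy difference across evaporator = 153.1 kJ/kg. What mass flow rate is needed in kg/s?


m_dot = Q / dh
m_dot = 63.3 / 153.1
m_dot = 0.4135 kg/s

0.4135


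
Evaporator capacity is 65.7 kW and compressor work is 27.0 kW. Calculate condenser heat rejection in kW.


Q_cond = Q_evap + W
Q_cond = 65.7 + 27.0
Q_cond = 92.7 kW

92.7


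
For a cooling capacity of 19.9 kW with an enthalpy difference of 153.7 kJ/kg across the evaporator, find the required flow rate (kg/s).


m_dot = Q / dh
m_dot = 19.9 / 153.7
m_dot = 0.1295 kg/s

0.1295


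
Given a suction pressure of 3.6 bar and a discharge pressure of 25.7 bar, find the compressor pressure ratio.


PR = P_high / P_low
PR = 25.7 / 3.6
PR = 7.139

7.139


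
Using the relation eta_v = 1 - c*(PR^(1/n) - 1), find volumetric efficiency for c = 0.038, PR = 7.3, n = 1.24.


PR^(1/n) = 7.3^(1/1.24) = 4.96853225
eta_v = 1 - 0.038 * (4.96853225 - 1)
eta_v = 0.8492

0.8492


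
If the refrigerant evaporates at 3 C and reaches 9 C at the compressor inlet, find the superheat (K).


Superheat = T_suction - T_evap
Superheat = 9 - (3)
Superheat = 6 K

6


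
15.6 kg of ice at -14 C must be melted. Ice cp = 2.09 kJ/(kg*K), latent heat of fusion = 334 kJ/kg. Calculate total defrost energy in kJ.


Sensible heat = cp * dT = 2.09 * 14 = 29.26 kJ/kg
Total per kg = 29.26 + 334 = 363.26 kJ/kg
Q = m * total = 15.6 * 363.26
Q = 5666.9 kJ

5666.9


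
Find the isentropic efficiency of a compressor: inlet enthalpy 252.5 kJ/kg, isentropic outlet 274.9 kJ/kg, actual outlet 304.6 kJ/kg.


dh_ideal = 274.9 - 252.5 = 22.4 kJ/kg
dh_actual = 304.6 - 252.5 = 52.1 kJ/kg
eta_s = dh_ideal / dh_actual = 22.4 / 52.1
eta_s = 0.4299

0.4299


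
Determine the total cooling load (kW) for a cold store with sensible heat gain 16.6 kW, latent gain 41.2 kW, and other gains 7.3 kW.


Q_total = Q_s + Q_l + Q_misc
Q_total = 16.6 + 41.2 + 7.3
Q_total = 65.1 kW

65.1


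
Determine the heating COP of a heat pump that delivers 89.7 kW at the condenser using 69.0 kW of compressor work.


COP_hp = Q_cond / W
COP_hp = 89.7 / 69.0
COP_hp = 1.3

1.3


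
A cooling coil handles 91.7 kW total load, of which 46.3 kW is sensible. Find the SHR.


SHR = Q_sensible / Q_total
SHR = 46.3 / 91.7
SHR = 0.505

0.505


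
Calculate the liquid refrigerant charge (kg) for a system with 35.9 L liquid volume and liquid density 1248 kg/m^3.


Charge = V * rho / 1000
Charge = 35.9 * 1248 / 1000
Charge = 44.8 kg

44.8


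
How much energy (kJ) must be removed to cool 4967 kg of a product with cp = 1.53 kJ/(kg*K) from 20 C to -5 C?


dT = 20 - (-5) = 25 K
Q = m * cp * dT = 4967 * 1.53 * 25
Q = 189988 kJ

189988


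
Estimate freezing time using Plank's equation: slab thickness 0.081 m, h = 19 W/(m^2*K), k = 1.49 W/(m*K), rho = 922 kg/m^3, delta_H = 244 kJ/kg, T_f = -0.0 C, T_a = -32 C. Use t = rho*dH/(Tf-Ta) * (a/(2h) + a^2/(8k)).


dT = -0.0 - (-32) = 32.0 K
term1 = a/(2h) = 0.081/(2*19) = 0.002131578947
term2 = a^2/(8k) = 0.081^2/(8*1.49) = 0.0005504194631
t = rho*dH*1000/dT * (term1 + term2)
t = 922*244*1000/32.0 * (0.002131578947 + 0.0005504194631)
t = 18855 s

18855


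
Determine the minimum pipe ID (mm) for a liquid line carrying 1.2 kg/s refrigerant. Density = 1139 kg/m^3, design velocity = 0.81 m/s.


A = m_dot / (rho * v) = 1.2 / (1139 * 0.81) = 0.001300686112 m^2
d = sqrt(4*A/pi) * 1000
d = 40.7 mm

40.7


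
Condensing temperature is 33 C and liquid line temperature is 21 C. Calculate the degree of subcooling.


Subcooling = T_cond - T_liquid
Subcooling = 33 - 21
Subcooling = 12 K

12


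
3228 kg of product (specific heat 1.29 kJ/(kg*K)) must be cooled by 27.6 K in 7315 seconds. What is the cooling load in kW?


Q = m * cp * dT / t
Q = 3228 * 1.29 * 27.6 / 7315
Q = 15.712 kW

15.712


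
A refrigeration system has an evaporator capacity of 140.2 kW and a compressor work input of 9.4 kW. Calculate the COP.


COP = Q_evap / W
COP = 140.2 / 9.4
COP = 14.915

14.915


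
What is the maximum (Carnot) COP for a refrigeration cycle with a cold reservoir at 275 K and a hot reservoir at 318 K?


dT = 318 - 275 = 43 K
COP_carnot = T_cold / dT = 275 / 43
COP_carnot = 6.395

6.395


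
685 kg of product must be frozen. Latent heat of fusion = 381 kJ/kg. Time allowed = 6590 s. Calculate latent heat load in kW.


Q_lat = m * h_fg / t
Q_lat = 685 * 381 / 6590
Q_lat = 39.6 kW

39.6


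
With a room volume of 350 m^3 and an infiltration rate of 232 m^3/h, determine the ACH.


ACH = flow / volume
ACH = 232 / 350
ACH = 0.663

0.663


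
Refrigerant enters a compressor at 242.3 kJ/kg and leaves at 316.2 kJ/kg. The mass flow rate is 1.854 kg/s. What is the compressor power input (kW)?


dh = 316.2 - 242.3 = 73.9 kJ/kg
W = m_dot * dh = 1.854 * 73.9 = 137.01 kW

137.01


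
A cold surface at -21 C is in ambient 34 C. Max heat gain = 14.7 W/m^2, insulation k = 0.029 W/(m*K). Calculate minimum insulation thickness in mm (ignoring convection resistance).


dT = 34 - (-21) = 55 K
thickness = k * dT / q_max * 1000
thickness = 0.029 * 55 / 14.7 * 1000
thickness = 108.5 mm

108.5


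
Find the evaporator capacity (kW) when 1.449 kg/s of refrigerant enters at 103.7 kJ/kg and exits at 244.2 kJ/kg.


dh = 244.2 - 103.7 = 140.5 kJ/kg
Q_evap = m_dot * dh = 1.449 * 140.5
Q_evap = 203.58 kW

203.58


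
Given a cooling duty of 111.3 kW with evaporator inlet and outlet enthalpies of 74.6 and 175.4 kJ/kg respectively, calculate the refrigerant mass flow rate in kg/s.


dh = 175.4 - 74.6 = 100.8 kJ/kg
m_dot = Q / dh = 111.3 / 100.8 = 1.1042 kg/s

1.1042


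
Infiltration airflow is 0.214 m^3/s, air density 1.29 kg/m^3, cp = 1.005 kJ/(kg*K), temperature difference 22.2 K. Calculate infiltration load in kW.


Q = V_dot * rho * cp * dT
Q = 0.214 * 1.29 * 1.005 * 22.2
Q = 6.159 kW

6.159


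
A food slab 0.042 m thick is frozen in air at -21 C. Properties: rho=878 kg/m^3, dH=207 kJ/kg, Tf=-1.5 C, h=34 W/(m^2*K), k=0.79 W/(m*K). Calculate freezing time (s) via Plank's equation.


dT = -1.5 - (-21) = 19.5 K
term1 = a/(2h) = 0.042/(2*34) = 0.0006176470588
term2 = a^2/(8k) = 0.042^2/(8*0.79) = 0.0002791139241
t = rho*dH*1000/dT * (term1 + term2)
t = 878*207*1000/19.5 * (0.0006176470588 + 0.0002791139241)
t = 8358 s

8358


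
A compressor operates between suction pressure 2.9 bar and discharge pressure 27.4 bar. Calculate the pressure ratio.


PR = P_high / P_low
PR = 27.4 / 2.9
PR = 9.448

9.448


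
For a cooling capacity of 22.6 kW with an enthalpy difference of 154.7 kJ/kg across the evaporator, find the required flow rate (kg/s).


m_dot = Q / dh
m_dot = 22.6 / 154.7
m_dot = 0.1461 kg/s

0.1461


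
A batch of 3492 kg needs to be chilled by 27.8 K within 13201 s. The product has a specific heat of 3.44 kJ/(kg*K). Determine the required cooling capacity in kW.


Q = m * cp * dT / t
Q = 3492 * 3.44 * 27.8 / 13201
Q = 25.297 kW

25.297


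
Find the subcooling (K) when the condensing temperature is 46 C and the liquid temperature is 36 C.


Subcooling = T_cond - T_liquid
Subcooling = 46 - 36
Subcooling = 10 K

10


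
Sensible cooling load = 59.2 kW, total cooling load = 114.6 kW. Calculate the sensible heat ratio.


SHR = Q_sensible / Q_total
SHR = 59.2 / 114.6
SHR = 0.517

0.517


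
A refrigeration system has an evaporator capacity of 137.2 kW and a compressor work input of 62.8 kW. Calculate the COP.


COP = Q_evap / W
COP = 137.2 / 62.8
COP = 2.185

2.185


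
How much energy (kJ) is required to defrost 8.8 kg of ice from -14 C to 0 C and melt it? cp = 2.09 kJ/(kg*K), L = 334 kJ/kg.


Sensible heat = cp * dT = 2.09 * 14 = 29.26 kJ/kg
Total per kg = 29.26 + 334 = 363.26 kJ/kg
Q = m * total = 8.8 * 363.26
Q = 3196.7 kJ

3196.7


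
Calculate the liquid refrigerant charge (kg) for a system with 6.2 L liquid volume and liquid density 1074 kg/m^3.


Charge = V * rho / 1000
Charge = 6.2 * 1074 / 1000
Charge = 6.66 kg

6.66


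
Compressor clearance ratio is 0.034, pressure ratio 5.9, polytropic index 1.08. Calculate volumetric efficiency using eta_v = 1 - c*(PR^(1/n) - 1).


PR^(1/n) = 5.9^(1/1.08) = 5.17311178
eta_v = 1 - 0.034 * (5.17311178 - 1)
eta_v = 0.8581

0.8581


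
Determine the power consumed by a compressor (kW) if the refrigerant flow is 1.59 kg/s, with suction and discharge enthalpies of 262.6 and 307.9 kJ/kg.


dh = 307.9 - 262.6 = 45.3 kJ/kg
W = m_dot * dh = 1.59 * 45.3 = 72.03 kW

72.03


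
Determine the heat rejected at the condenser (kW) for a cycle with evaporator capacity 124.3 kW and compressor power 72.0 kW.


Q_cond = Q_evap + W
Q_cond = 124.3 + 72.0
Q_cond = 196.3 kW

196.3


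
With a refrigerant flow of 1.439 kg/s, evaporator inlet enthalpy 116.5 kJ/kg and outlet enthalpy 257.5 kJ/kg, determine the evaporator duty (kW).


dh = 257.5 - 116.5 = 141.0 kJ/kg
Q_evap = m_dot * dh = 1.439 * 141.0
Q_evap = 202.9 kW

202.9


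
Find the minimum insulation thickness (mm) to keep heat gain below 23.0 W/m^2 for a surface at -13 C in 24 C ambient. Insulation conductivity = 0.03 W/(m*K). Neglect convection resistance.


dT = 24 - (-13) = 37 K
thickness = k * dT / q_max * 1000
thickness = 0.03 * 37 / 23.0 * 1000
thickness = 48.3 mm

48.3


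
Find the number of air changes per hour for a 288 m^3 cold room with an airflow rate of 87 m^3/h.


ACH = flow / volume
ACH = 87 / 288
ACH = 0.302

0.302


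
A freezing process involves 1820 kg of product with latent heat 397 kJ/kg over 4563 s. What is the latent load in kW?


Q_lat = m * h_fg / t
Q_lat = 1820 * 397 / 4563
Q_lat = 158.35 kW

158.35


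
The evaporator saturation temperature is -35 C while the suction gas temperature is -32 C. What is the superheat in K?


Superheat = T_suction - T_evap
Superheat = -32 - (-35)
Superheat = 3 K

3


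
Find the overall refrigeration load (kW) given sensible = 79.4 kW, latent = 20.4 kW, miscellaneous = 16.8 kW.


Q_total = Q_s + Q_l + Q_misc
Q_total = 79.4 + 20.4 + 16.8
Q_total = 116.6 kW

116.6


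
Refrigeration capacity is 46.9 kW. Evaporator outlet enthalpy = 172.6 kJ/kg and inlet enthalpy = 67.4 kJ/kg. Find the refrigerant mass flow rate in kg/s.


dh = 172.6 - 67.4 = 105.2 kJ/kg
m_dot = Q / dh = 46.9 / 105.2 = 0.4458 kg/s

0.4458


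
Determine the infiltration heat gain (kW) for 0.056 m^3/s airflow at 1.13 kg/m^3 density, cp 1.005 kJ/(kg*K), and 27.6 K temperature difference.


Q = V_dot * rho * cp * dT
Q = 0.056 * 1.13 * 1.005 * 27.6
Q = 1.755 kW

1.755


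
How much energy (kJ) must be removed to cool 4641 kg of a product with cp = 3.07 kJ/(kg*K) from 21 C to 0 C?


dT = 21 - (0) = 21 K
Q = m * cp * dT = 4641 * 3.07 * 21
Q = 299205 kJ

299205


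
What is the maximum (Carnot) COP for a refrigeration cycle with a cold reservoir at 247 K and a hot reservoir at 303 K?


dT = 303 - 247 = 56 K
COP_carnot = T_cold / dT = 247 / 56
COP_carnot = 4.411

4.411


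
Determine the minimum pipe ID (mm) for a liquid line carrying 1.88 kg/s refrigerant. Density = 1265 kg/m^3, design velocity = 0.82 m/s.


A = m_dot / (rho * v) = 1.88 / (1265 * 0.82) = 0.001812397571 m^2
d = sqrt(4*A/pi) * 1000
d = 48.0 mm

48.0


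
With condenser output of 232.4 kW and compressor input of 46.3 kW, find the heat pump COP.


COP_hp = Q_cond / W
COP_hp = 232.4 / 46.3
COP_hp = 5.019

5.019


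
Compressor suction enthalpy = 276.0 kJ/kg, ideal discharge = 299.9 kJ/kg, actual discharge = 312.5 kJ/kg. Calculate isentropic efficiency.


dh_ideal = 299.9 - 276.0 = 23.9 kJ/kg
dh_actual = 312.5 - 276.0 = 36.5 kJ/kg
eta_s = dh_ideal / dh_actual = 23.9 / 36.5
eta_s = 0.6548

0.6548


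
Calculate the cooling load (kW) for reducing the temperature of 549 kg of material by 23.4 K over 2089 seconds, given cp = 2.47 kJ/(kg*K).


Q = m * cp * dT / t
Q = 549 * 2.47 * 23.4 / 2089
Q = 15.19 kW

15.19


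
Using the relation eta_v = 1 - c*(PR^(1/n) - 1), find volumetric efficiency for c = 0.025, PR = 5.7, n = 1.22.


PR^(1/n) = 5.7^(1/1.22) = 4.16456413
eta_v = 1 - 0.025 * (4.16456413 - 1)
eta_v = 0.9209

0.9209


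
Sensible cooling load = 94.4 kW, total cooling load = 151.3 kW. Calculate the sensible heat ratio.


SHR = Q_sensible / Q_total
SHR = 94.4 / 151.3
SHR = 0.624

0.624


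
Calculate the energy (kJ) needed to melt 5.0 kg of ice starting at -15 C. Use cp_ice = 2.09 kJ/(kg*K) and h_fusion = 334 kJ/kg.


Sensible heat = cp * dT = 2.09 * 15 = 31.35 kJ/kg
Total per kg = 31.35 + 334 = 365.35 kJ/kg
Q = m * total = 5.0 * 365.35
Q = 1826.8 kJ

1826.8


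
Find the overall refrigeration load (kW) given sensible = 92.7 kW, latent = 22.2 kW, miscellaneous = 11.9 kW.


Q_total = Q_s + Q_l + Q_misc
Q_total = 92.7 + 22.2 + 11.9
Q_total = 126.8 kW

126.8


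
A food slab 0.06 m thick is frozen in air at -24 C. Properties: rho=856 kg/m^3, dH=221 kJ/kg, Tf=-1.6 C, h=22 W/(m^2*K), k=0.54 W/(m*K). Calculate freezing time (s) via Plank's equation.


dT = -1.6 - (-24) = 22.4 K
term1 = a/(2h) = 0.06/(2*22) = 0.001363636364
term2 = a^2/(8k) = 0.06^2/(8*0.54) = 0.0008333333333
t = rho*dH*1000/dT * (term1 + term2)
t = 856*221*1000/22.4 * (0.001363636364 + 0.0008333333333)
t = 18554 s

18554


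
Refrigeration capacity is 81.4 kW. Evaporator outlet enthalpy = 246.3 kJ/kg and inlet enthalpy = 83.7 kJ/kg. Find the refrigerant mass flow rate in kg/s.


dh = 246.3 - 83.7 = 162.6 kJ/kg
m_dot = Q / dh = 81.4 / 162.6 = 0.5006 kg/s

0.5006


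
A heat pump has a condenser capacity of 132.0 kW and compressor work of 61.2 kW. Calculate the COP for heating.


COP_hp = Q_cond / W
COP_hp = 132.0 / 61.2
COP_hp = 2.157

2.157


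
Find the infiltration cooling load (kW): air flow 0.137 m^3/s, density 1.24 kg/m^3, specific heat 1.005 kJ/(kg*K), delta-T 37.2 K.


Q = V_dot * rho * cp * dT
Q = 0.137 * 1.24 * 1.005 * 37.2
Q = 6.351 kW

6.351


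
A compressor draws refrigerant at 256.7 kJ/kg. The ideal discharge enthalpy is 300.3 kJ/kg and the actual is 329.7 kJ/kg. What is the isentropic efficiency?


dh_ideal = 300.3 - 256.7 = 43.6 kJ/kg
dh_actual = 329.7 - 256.7 = 73.0 kJ/kg
eta_s = dh_ideal / dh_actual = 43.6 / 73.0
eta_s = 0.5973

0.5973


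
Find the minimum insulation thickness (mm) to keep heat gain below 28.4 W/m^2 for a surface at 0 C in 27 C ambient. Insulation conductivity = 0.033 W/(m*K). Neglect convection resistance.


dT = 27 - (0) = 27 K
thickness = k * dT / q_max * 1000
thickness = 0.033 * 27 / 28.4 * 1000
thickness = 31.4 mm

31.4


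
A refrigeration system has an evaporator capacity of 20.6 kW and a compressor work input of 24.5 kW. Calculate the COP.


COP = Q_evap / W
COP = 20.6 / 24.5
COP = 0.841

0.841


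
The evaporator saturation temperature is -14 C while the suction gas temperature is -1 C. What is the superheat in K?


Superheat = T_suction - T_evap
Superheat = -1 - (-14)
Superheat = 13 K

13


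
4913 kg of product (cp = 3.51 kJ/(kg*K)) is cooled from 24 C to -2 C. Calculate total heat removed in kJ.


dT = 24 - (-2) = 26 K
Q = m * cp * dT = 4913 * 3.51 * 26
Q = 448360 kJ

448360


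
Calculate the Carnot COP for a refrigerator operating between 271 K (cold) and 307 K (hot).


dT = 307 - 271 = 36 K
COP_carnot = T_cold / dT = 271 / 36
COP_carnot = 7.528

7.528


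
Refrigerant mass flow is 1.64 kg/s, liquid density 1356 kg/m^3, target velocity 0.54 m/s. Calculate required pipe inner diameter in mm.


A = m_dot / (rho * v) = 1.64 / (1356 * 0.54) = 0.00223970283 m^2
d = sqrt(4*A/pi) * 1000
d = 53.4 mm

53.4


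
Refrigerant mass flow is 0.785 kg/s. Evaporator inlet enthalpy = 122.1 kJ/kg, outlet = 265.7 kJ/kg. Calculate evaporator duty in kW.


dh = 265.7 - 122.1 = 143.6 kJ/kg
Q_evap = m_dot * dh = 0.785 * 143.6
Q_evap = 112.73 kW

112.73


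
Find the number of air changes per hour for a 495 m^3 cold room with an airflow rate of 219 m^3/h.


ACH = flow / volume
ACH = 219 / 495
ACH = 0.442

0.442


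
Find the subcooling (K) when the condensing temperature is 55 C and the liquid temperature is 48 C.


Subcooling = T_cond - T_liquid
Subcooling = 55 - 48
Subcooling = 7 K

7


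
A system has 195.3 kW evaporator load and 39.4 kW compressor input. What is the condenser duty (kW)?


Q_cond = Q_evap + W
Q_cond = 195.3 + 39.4
Q_cond = 234.7 kW

234.7


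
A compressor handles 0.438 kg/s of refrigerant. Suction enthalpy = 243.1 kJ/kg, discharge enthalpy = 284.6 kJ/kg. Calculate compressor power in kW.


dh = 284.6 - 243.1 = 41.5 kJ/kg
W = m_dot * dh = 0.438 * 41.5 = 18.18 kW

18.18


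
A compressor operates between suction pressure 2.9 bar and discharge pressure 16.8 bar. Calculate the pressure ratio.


PR = P_high / P_low
PR = 16.8 / 2.9
PR = 5.793

5.793


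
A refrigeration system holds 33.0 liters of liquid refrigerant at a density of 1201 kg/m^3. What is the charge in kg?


Charge = V * rho / 1000
Charge = 33.0 * 1201 / 1000
Charge = 39.63 kg

39.63
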